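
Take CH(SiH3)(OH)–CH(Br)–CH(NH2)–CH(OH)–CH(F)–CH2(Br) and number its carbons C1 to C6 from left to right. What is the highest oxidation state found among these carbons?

0

Bonds to more-electronegative neighbours contribute +1 each, bonds to H or metals contribute −1 each, and C–C bonds contribute 0. Tallying each carbon:
C1: 1C, 1H, 1O, 1Si → 0 − 1 + 1 − 1 = -1
C2: 2C, 1H, 1Br → 0 − 1 + 1 = 0
C3: 2C, 1H, 1N → 0 − 1 + 1 = 0
C4: 2C, 1H, 1O → 0 − 1 + 1 = 0
C5: 2C, 1H, 1F → 0 − 1 + 1 = 0
C6: 1C, 2H, 1Br → 0 − 2 + 1 = -1
The highest value is 0.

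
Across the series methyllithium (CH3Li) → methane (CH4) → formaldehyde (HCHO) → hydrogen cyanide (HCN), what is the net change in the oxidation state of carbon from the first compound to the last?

+6

Carbon oxidation states along the series — methyllithium: -4, methane: -4, formaldehyde: 0, hydrogen cyanide: +2.
Net change = +2 − (-4) = +6.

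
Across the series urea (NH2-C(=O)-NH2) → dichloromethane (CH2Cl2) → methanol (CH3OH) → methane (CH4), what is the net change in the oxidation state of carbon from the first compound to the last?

-8

Carbon oxidation states along the series — urea: +4, dichloromethane: 0, methanol: -2, methane: -4.
Net change = -4 − (+4) = -8.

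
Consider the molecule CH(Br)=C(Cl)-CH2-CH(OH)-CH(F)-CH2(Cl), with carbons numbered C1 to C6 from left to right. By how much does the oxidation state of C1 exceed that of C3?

C1: 2C, 1H, 1Br → 0 − 1 + 1 = 0
C3: 2C, 2H → 0 − 2 = -2
Difference: 0 − (-2) = +2.

+2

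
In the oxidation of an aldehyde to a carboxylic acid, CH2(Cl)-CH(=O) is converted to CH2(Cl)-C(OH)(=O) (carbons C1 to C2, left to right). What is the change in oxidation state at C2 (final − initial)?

+2

Before: C2 has 1 bond to C, 1 bond to H, 2 bonds to O → oxidation state +1.
After: C2 has 1 bond to C, 3 bonds to O → oxidation state +3.
Δ = +3 − (+1) = +2, so this is an oxidation at C2.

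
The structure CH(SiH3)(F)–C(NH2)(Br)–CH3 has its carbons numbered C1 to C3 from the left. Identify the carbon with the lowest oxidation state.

C3

Tallying each carbon's bonds:
C1: 1C, 1H, 1F, 1Si → 0 − 1 + 1 − 1 = -1
C2: 2C, 1N, 1Br → 0 + 1 + 1 = +2
C3: 1C, 3H → 0 − 3 = -3
The most reduced carbon is C3 at -3.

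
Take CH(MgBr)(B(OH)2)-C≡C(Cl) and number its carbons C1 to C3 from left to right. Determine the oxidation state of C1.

-3

C1 has one bond to C (0), one bond to Mg (-1), one bond to B (-1), one bond to H (-1).
Oxidation state = 0 − 1 − 1 − 1 = -3.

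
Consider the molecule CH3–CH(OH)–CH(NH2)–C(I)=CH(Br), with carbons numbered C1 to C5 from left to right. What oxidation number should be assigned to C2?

Each bond to a more electronegative atom (O, N, halogen) counts +1, each bond to a less electronegative atom (H, metal, B, Si) counts −1, and each C–C bond counts 0.
C2 has one bond to C (0), one bond to C (0), one bond to O (+1), one bond to H (-1).
Oxidation state = 0 + 0 + 1 − 1 = 0.

0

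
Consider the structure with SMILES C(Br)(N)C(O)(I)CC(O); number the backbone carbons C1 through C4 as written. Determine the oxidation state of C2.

Bonds to more-electronegative neighbours contribute +1 each, bonds to H or metals contribute −1 each, and C–C bonds contribute 0.
C2 has one bond to C (0), one bond to C (0), one bond to O (+1), one bond to I (+1).
Oxidation state = 0 + 0 + 1 + 1 = +2.

+2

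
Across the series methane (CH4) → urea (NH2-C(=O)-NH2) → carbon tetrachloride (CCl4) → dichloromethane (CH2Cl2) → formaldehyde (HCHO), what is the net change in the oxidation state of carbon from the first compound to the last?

Carbon oxidation states along the series — methane: -4, urea: +4, carbon tetrachloride: +4, dichloromethane: 0, formaldehyde: 0.
Net change = 0 − (-4) = +4.

+4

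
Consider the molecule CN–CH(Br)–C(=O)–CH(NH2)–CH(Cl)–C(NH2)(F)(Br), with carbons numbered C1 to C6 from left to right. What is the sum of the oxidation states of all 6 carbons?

Tallying each carbon's bonds:
C1: 1C, 3N → 0 + 3 = +3
C2: 2C, 1H, 1Br → 0 − 1 + 1 = 0
C3: 2C, 2O → 0 + 2 = +2
C4: 2C, 1H, 1N → 0 − 1 + 1 = 0
C5: 2C, 1H, 1Cl → 0 − 1 + 1 = 0
C6: 1C, 1N, 1F, 1Br → 0 + 1 + 1 + 1 = +3
Sum = +3 + 0 + 2 + 0 + 0 + 3 = +8.

+8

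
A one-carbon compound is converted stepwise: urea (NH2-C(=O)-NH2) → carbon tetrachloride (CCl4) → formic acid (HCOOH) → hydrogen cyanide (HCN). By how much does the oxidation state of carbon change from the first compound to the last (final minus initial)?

Carbon oxidation states along the series — urea: +4, carbon tetrachloride: +4, formic acid: +2, hydrogen cyanide: +2.
Net change = +2 − (+4) = -2.

-2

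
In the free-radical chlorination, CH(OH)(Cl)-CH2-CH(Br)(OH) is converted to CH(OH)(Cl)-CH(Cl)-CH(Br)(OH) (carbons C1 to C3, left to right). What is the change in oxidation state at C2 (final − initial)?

+2

Before: C2 has 2 bonds to C, 2 bonds to H → oxidation state -2.
After: C2 has 2 bonds to C, 1 bond to H, 1 bond to Cl → oxidation state 0.
Δ = 0 − (-2) = +2, so this is an oxidation at C2.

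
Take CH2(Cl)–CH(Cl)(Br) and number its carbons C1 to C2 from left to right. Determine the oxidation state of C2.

+1

C2 has one bond to C (0), one bond to Cl (+1), one bond to Br (+1), one bond to H (-1).
Oxidation state = 0 + 1 + 1 − 1 = +1.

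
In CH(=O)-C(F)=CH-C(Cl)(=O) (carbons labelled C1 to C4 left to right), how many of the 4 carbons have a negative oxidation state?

Tallying each carbon's bonds:
C1: 1C, 1H, 2O → 0 − 1 + 2 = +1
C2: 3C, 1F → 0 + 1 = +1
C3: 3C, 1H → 0 − 1 = -1
C4: 1C, 2O, 1Cl → 0 + 2 + 1 = +3
1 carbon (C3) meets the condition.

1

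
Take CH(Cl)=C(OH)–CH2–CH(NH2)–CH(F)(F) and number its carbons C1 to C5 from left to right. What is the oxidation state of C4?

C4 has one bond to C (0), one bond to C (0), one bond to H (-1), one bond to N (+1).
Oxidation state = 0 + 0 − 1 + 1 = 0.

0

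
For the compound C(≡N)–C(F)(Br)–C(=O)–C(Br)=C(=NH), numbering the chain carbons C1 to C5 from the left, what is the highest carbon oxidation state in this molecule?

+3

Assign +1 per bond to O/N/halogen, −1 per bond to H or an electropositive element, and 0 per bond to carbon. Tallying each carbon:
C1: 1C, 3N → 0 + 3 = +3
C2: 2C, 1F, 1Br → 0 + 1 + 1 = +2
C3: 2C, 2O → 0 + 2 = +2
C4: 3C, 1Br → 0 + 1 = +1
C5: 2C, 2N → 0 + 2 = +2
The highest value is +3.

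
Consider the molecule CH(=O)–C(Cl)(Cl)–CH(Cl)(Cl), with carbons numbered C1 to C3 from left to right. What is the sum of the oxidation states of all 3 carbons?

+4

Bonds to more-electronegative neighbours contribute +1 each, bonds to H or metals contribute −1 each, and C–C bonds contribute 0. Tallying each carbon:
C1: 1C, 1H, 2O → 0 − 1 + 2 = +1
C2: 2C, 2Cl → 0 + 2 = +2
C3: 1C, 1H, 2Cl → 0 − 1 + 2 = +1
Sum = +1 + 2 + 1 = +4.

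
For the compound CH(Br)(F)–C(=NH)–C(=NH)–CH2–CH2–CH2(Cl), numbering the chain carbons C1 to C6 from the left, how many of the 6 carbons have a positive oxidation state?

Tallying each carbon's bonds:
C1: 1C, 1H, 1F, 1Br → 0 − 1 + 1 + 1 = +1
C2: 2C, 2N → 0 + 2 = +2
C3: 2C, 2N → 0 + 2 = +2
C4: 2C, 2H → 0 − 2 = -2
C5: 2C, 2H → 0 − 2 = -2
C6: 1C, 2H, 1Cl → 0 − 2 + 1 = -1
3 carbons (C1, C2, C3) meet the condition.

3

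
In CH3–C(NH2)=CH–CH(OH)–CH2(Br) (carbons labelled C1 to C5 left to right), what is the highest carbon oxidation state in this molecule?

Bonds to more-electronegative neighbours contribute +1 each, bonds to H or metals contribute −1 each, and C–C bonds contribute 0. Tallying each carbon:
C1: 1C, 3H → 0 − 3 = -3
C2: 3C, 1N → 0 + 1 = +1
C3: 3C, 1H → 0 − 1 = -1
C4: 2C, 1H, 1O → 0 − 1 + 1 = 0
C5: 1C, 2H, 1Br → 0 − 2 + 1 = -1
The highest value is +1.

+1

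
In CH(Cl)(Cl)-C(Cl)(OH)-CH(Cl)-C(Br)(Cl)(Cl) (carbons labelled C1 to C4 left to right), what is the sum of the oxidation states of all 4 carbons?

+6

Assign +1 per bond to O/N/halogen, −1 per bond to H or an electropositive element, and 0 per bond to carbon. Tallying each carbon:
C1: 1C, 1H, 2Cl → 0 − 1 + 2 = +1
C2: 2C, 1O, 1Cl → 0 + 1 + 1 = +2
C3: 2C, 1H, 1Cl → 0 − 1 + 1 = 0
C4: 1C, 2Cl, 1Br → 0 + 2 + 1 = +3
Sum = +1 + 2 + 0 + 3 = +6.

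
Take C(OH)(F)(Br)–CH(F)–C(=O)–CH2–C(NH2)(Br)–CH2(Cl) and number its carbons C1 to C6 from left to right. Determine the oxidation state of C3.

+2

C3 has one bond to C (0), one bond to C (0), a double bond to O (2×+1 = +2).
Oxidation state = 0 + 0 + 2 = +2.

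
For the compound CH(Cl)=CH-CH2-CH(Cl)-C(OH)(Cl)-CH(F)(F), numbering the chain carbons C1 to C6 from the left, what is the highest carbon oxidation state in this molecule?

+2

Tallying each carbon's bonds:
C1: 2C, 1H, 1Cl → 0 − 1 + 1 = 0
C2: 3C, 1H → 0 − 1 = -1
C3: 2C, 2H → 0 − 2 = -2
C4: 2C, 1H, 1Cl → 0 − 1 + 1 = 0
C5: 2C, 1O, 1Cl → 0 + 1 + 1 = +2
C6: 1C, 1H, 2F → 0 − 1 + 2 = +1
The highest value is +2.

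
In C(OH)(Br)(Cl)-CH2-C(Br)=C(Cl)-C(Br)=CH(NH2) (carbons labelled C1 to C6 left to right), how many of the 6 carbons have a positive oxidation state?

Each bond to a more electronegative atom (O, N, halogen) counts +1, each bond to a less electronegative atom (H, metal, B, Si) counts −1, and each C–C bond counts 0. Tallying each carbon:
C1: 1C, 1O, 1Cl, 1Br → 0 + 1 + 1 + 1 = +3
C2: 2C, 2H → 0 − 2 = -2
C3: 3C, 1Br → 0 + 1 = +1
C4: 3C, 1Cl → 0 + 1 = +1
C5: 3C, 1Br → 0 + 1 = +1
C6: 2C, 1H, 1N → 0 − 1 + 1 = 0
4 carbons (C1, C3, C4, C5) meet the condition.

4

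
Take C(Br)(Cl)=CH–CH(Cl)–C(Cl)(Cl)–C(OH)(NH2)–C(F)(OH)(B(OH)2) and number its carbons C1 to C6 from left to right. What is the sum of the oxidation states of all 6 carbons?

+6

Tallying each carbon's bonds:
C1: 2C, 1Cl, 1Br → 0 + 1 + 1 = +2
C2: 3C, 1H → 0 − 1 = -1
C3: 2C, 1H, 1Cl → 0 − 1 + 1 = 0
C4: 2C, 2Cl → 0 + 2 = +2
C5: 2C, 1O, 1N → 0 + 1 + 1 = +2
C6: 1C, 1O, 1F, 1B → 0 + 1 + 1 − 1 = +1
Sum = +2 − 1 + 0 + 2 + 2 + 1 = +6.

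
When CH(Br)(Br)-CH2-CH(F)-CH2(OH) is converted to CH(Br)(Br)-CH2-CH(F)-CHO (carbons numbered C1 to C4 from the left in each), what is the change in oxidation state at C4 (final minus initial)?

Before: C4 has 1 bond to C, 2 bonds to H, 1 bond to O → oxidation state -1.
After: C4 has 1 bond to C, 1 bond to H, 2 bonds to O → oxidation state +1.
Δ = +1 − (-1) = +2, so this is an oxidation at C4.

+2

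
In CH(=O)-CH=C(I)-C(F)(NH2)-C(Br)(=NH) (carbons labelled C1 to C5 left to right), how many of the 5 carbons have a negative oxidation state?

1

Tallying each carbon's bonds:
C1: 1C, 1H, 2O → 0 − 1 + 2 = +1
C2: 3C, 1H → 0 − 1 = -1
C3: 3C, 1I → 0 + 1 = +1
C4: 2C, 1N, 1F → 0 + 1 + 1 = +2
C5: 1C, 2N, 1Br → 0 + 2 + 1 = +3
1 carbon (C2) meets the condition.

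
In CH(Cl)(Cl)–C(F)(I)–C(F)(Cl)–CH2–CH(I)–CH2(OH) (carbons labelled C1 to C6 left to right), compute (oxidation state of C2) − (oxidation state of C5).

+2

C2: 2C, 1F, 1I → 0 + 1 + 1 = +2
C5: 2C, 1H, 1I → 0 − 1 + 1 = 0
Difference: +2 − (0) = +2.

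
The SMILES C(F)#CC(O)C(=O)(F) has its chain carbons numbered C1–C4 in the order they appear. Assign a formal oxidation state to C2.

C2 has a triple bond to C (3×0 = 0), one bond to C (0).
Oxidation state = 0 + 0 = 0.

0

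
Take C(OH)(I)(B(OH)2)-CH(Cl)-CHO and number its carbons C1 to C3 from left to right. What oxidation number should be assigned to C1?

+1

Count +1 for every bond to an atom more electronegative than carbon and −1 for every bond to one less electronegative; C–C bonds are 0.
C1 has one bond to C (0), one bond to O (+1), one bond to I (+1), one bond to B (-1).
Oxidation state = 0 + 1 + 1 − 1 = +1.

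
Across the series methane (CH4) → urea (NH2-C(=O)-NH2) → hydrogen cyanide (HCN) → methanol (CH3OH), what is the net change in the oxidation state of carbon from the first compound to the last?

+2

Carbon oxidation states along the series — methane: -4, urea: +4, hydrogen cyanide: +2, methanol: -2.
Net change = -2 − (-4) = +2.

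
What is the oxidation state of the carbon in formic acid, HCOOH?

Count +1 for every bond to an atom more electronegative than carbon and −1 for every bond to one less electronegative; C–C bonds are 0.
The carbon has one bond to H (-1), a double bond to O (2×+1 = +2), one bond to O (+1).
Oxidation state = -1 + 2 + 1 = +2.

+2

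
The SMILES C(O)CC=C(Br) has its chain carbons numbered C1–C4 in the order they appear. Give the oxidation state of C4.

0

Bonds to more-electronegative neighbours contribute +1 each, bonds to H or metals contribute −1 each, and C–C bonds contribute 0.
C4 has a double bond to C (2×0 = 0), one bond to H (-1), one bond to Br (+1).
Oxidation state = 0 − 1 + 1 = 0.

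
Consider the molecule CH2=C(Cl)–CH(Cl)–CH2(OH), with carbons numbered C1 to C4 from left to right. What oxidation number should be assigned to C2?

C2 has a double bond to C (2×0 = 0), one bond to C (0), one bond to Cl (+1).
Oxidation state = 0 + 0 + 1 = +1.

+1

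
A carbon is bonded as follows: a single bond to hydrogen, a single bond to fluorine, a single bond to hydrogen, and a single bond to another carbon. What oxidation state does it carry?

Assign +1 per bond to O/N/halogen, −1 per bond to H or an electropositive element, and 0 per bond to carbon.
The carbon has one bond to C (0), one bond to H (-1), one bond to H (-1), one bond to F (+1).
Oxidation state = 0 − 1 − 1 + 1 = -1.

-1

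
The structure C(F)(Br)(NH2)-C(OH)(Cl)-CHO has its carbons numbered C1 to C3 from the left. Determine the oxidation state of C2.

C2 has one bond to C (0), one bond to C (0), one bond to O (+1), one bond to Cl (+1).
Oxidation state = 0 + 0 + 1 + 1 = +2.

+2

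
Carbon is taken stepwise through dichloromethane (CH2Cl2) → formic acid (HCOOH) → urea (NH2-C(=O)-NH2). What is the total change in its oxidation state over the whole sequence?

Carbon oxidation states along the series — dichloromethane: 0, formic acid: +2, urea: +4.
Net change = +4 − (0) = +4.

+4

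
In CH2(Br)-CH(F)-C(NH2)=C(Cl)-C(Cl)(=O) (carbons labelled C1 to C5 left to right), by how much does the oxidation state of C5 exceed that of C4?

C5: 1C, 2O, 1Cl → 0 + 2 + 1 = +3
C4: 3C, 1Cl → 0 + 1 = +1
Difference: +3 − (+1) = +2.

+2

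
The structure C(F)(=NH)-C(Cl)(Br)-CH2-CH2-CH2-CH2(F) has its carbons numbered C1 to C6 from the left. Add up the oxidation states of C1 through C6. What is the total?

-2

Assign +1 per bond to O/N/halogen, −1 per bond to H or an electropositive element, and 0 per bond to carbon. Tallying each carbon:
C1: 1C, 2N, 1F → 0 + 2 + 1 = +3
C2: 2C, 1Cl, 1Br → 0 + 1 + 1 = +2
C3: 2C, 2H → 0 − 2 = -2
C4: 2C, 2H → 0 − 2 = -2
C5: 2C, 2H → 0 − 2 = -2
C6: 1C, 2H, 1F → 0 − 2 + 1 = -1
Sum = +3 + 2 − 2 − 2 − 2 − 1 = -2.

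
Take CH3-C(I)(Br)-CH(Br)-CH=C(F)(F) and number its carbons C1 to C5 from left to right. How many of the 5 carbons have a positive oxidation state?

Each bond to a more electronegative atom (O, N, halogen) counts +1, each bond to a less electronegative atom (H, metal, B, Si) counts −1, and each C–C bond counts 0. Tallying each carbon:
C1: 1C, 3H → 0 − 3 = -3
C2: 2C, 1Br, 1I → 0 + 1 + 1 = +2
C3: 2C, 1H, 1Br → 0 − 1 + 1 = 0
C4: 3C, 1H → 0 − 1 = -1
C5: 2C, 2F → 0 + 2 = +2
2 carbons (C2, C5) meet the condition.

2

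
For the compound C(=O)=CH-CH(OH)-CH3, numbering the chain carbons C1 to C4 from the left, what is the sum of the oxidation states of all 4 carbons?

Tallying each carbon's bonds:
C1: 2C, 2O → 0 + 2 = +2
C2: 3C, 1H → 0 − 1 = -1
C3: 2C, 1H, 1O → 0 − 1 + 1 = 0
C4: 1C, 3H → 0 − 3 = -3
Sum = +2 − 1 + 0 − 3 = -2.

-2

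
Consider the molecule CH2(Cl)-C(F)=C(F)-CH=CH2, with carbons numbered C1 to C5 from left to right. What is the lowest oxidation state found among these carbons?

Tallying each carbon's bonds:
C1: 1C, 2H, 1Cl → 0 − 2 + 1 = -1
C2: 3C, 1F → 0 + 1 = +1
C3: 3C, 1F → 0 + 1 = +1
C4: 3C, 1H → 0 − 1 = -1
C5: 2C, 2H → 0 − 2 = -2
The lowest value is -2.

-2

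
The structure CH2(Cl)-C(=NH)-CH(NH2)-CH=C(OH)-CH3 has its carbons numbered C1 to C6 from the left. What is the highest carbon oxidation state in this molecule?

Each bond to a more electronegative atom (O, N, halogen) counts +1, each bond to a less electronegative atom (H, metal, B, Si) counts −1, and each C–C bond counts 0. Tallying each carbon:
C1: 1C, 2H, 1Cl → 0 − 2 + 1 = -1
C2: 2C, 2N → 0 + 2 = +2
C3: 2C, 1H, 1N → 0 − 1 + 1 = 0
C4: 3C, 1H → 0 − 1 = -1
C5: 3C, 1O → 0 + 1 = +1
C6: 1C, 3H → 0 − 3 = -3
The highest value is +2.

+2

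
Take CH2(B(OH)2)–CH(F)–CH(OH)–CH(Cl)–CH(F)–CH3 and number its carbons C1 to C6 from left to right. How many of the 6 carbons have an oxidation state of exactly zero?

Tallying each carbon's bonds:
C1: 1C, 2H, 1B → 0 − 2 − 1 = -3
C2: 2C, 1H, 1F → 0 − 1 + 1 = 0
C3: 2C, 1H, 1O → 0 − 1 + 1 = 0
C4: 2C, 1H, 1Cl → 0 − 1 + 1 = 0
C5: 2C, 1H, 1F → 0 − 1 + 1 = 0
C6: 1C, 3H → 0 − 3 = -3
4 carbons (C2, C3, C4, C5) meet the condition.

4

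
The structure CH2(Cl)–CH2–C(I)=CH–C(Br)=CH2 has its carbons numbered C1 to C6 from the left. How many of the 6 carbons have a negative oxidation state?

4

Bonds to more-electronegative neighbours contribute +1 each, bonds to H or metals contribute −1 each, and C–C bonds contribute 0. Tallying each carbon:
C1: 1C, 2H, 1Cl → 0 − 2 + 1 = -1
C2: 2C, 2H → 0 − 2 = -2
C3: 3C, 1I → 0 + 1 = +1
C4: 3C, 1H → 0 − 1 = -1
C5: 3C, 1Br → 0 + 1 = +1
C6: 2C, 2H → 0 − 2 = -2
4 carbons (C1, C2, C4, C6) meet the condition.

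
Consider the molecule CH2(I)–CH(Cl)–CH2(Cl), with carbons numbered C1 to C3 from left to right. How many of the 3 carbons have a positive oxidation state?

0

Count +1 for every bond to an atom more electronegative than carbon and −1 for every bond to one less electronegative; C–C bonds are 0. Tallying each carbon:
C1: 1C, 2H, 1I → 0 − 2 + 1 = -1
C2: 2C, 1H, 1Cl → 0 − 1 + 1 = 0
C3: 1C, 2H, 1Cl → 0 − 2 + 1 = -1
0 carbons meet the condition.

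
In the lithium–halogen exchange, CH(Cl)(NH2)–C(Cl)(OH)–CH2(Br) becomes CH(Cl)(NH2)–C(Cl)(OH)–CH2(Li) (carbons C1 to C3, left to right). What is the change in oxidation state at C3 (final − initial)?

-2

Before: C3 has 1 bond to C, 2 bonds to H, 1 bond to Br → oxidation state -1.
After: C3 has 1 bond to C, 2 bonds to H, 1 bond to Li → oxidation state -3.
Δ = -3 − (-1) = -2, so this is a reduction at C3.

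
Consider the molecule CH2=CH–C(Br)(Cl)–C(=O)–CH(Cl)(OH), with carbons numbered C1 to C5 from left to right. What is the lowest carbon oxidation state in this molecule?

-2

Count +1 for every bond to an atom more electronegative than carbon and −1 for every bond to one less electronegative; C–C bonds are 0. Tallying each carbon:
C1: 2C, 2H → 0 − 2 = -2
C2: 3C, 1H → 0 − 1 = -1
C3: 2C, 1Cl, 1Br → 0 + 1 + 1 = +2
C4: 2C, 2O → 0 + 2 = +2
C5: 1C, 1H, 1O, 1Cl → 0 − 1 + 1 + 1 = +1
The lowest value is -2.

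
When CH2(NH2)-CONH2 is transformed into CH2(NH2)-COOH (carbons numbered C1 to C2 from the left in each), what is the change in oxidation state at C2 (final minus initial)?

Before: C2 has 1 bond to C, 2 bonds to O, 1 bond to N → oxidation state +3.
After: C2 has 1 bond to C, 3 bonds to O → oxidation state +3.
Δ = +3 − (+3) = 0, so no net redox change at C2.

0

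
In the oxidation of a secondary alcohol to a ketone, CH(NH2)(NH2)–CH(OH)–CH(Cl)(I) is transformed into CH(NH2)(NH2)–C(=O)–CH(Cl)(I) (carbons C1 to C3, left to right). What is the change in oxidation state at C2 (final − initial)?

Before: C2 has 2 bonds to C, 1 bond to H, 1 bond to O → oxidation state 0.
After: C2 has 2 bonds to C, 2 bonds to O → oxidation state +2.
Δ = +2 − (0) = +2, so this is an oxidation at C2.

+2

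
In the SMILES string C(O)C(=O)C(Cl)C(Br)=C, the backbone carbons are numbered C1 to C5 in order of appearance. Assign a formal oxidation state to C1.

Bonds to more-electronegative neighbours contribute +1 each, bonds to H or metals contribute −1 each, and C–C bonds contribute 0.
C1 has one bond to C (0), one bond to H (-1), one bond to O (+1), one bond to H (-1).
Oxidation state = 0 − 1 + 1 − 1 = -1.

-1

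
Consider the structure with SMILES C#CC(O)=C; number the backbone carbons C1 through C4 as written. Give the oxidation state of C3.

Each bond to a more electronegative atom (O, N, halogen) counts +1, each bond to a less electronegative atom (H, metal, B, Si) counts −1, and each C–C bond counts 0.
C3 has one bond to C (0), a double bond to C (2×0 = 0), one bond to O (+1).
Oxidation state = 0 + 0 + 1 = +1.

+1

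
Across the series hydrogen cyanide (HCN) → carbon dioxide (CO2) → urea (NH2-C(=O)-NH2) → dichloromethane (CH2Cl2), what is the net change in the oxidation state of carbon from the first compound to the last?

-2

Carbon oxidation states along the series — hydrogen cyanide: +2, carbon dioxide: +4, urea: +4, dichloromethane: 0.
Net change = 0 − (+2) = -2.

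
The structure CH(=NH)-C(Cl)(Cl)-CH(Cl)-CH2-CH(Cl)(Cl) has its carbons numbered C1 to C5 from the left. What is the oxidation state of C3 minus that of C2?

C3: 2C, 1H, 1Cl → 0 − 1 + 1 = 0
C2: 2C, 2Cl → 0 + 2 = +2
Difference: 0 − (+2) = -2.

-2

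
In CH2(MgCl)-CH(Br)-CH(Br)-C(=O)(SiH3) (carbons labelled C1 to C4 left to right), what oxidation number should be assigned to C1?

-3

C1 has one bond to C (0), one bond to Mg (-1), one bond to H (-1), one bond to H (-1).
Oxidation state = 0 − 1 − 1 − 1 = -3.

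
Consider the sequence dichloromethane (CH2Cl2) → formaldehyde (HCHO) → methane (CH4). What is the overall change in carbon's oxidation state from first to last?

-4

Carbon oxidation states along the series — dichloromethane: 0, formaldehyde: 0, methane: -4.
Net change = -4 − (0) = -4.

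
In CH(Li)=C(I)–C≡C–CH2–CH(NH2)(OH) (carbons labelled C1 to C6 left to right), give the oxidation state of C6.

Count +1 for every bond to an atom more electronegative than carbon and −1 for every bond to one less electronegative; C–C bonds are 0.
C6 has one bond to C (0), one bond to N (+1), one bond to H (-1), one bond to O (+1).
Oxidation state = 0 + 1 − 1 + 1 = +1.

+1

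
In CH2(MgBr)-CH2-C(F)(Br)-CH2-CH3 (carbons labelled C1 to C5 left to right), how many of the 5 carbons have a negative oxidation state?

4

Tallying each carbon's bonds:
C1: 1C, 2H, 1Mg → 0 − 2 − 1 = -3
C2: 2C, 2H → 0 − 2 = -2
C3: 2C, 1F, 1Br → 0 + 1 + 1 = +2
C4: 2C, 2H → 0 − 2 = -2
C5: 1C, 3H → 0 − 3 = -3
4 carbons (C1, C2, C4, C5) meet the condition.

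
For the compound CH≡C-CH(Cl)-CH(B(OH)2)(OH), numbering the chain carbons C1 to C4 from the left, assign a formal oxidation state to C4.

-1

C4 has one bond to C (0), one bond to B (-1), one bond to O (+1), one bond to H (-1).
Oxidation state = 0 − 1 + 1 − 1 = -1.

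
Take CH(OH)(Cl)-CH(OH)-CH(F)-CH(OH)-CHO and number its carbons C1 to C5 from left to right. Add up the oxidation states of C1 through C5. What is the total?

+2

Assign +1 per bond to O/N/halogen, −1 per bond to H or an electropositive element, and 0 per bond to carbon. Tallying each carbon:
C1: 1C, 1H, 1O, 1Cl → 0 − 1 + 1 + 1 = +1
C2: 2C, 1H, 1O → 0 − 1 + 1 = 0
C3: 2C, 1H, 1F → 0 − 1 + 1 = 0
C4: 2C, 1H, 1O → 0 − 1 + 1 = 0
C5: 1C, 1H, 2O → 0 − 1 + 2 = +1
Sum = +1 + 0 + 0 + 0 + 1 = +2.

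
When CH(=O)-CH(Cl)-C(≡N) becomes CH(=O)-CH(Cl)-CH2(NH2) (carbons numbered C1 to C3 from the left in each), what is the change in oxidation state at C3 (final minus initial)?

-4

Before: C3 has 1 bond to C, 3 bonds to N → oxidation state +3.
After: C3 has 1 bond to C, 2 bonds to H, 1 bond to N → oxidation state -1.
Δ = -1 − (+3) = -4, so this is a reduction at C3.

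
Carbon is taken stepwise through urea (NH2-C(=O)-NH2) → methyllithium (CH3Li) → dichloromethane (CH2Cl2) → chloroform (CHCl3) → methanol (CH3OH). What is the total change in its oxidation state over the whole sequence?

-6

Carbon oxidation states along the series — urea: +4, methyllithium: -4, dichloromethane: 0, chloroform: +2, methanol: -2.
Net change = -2 − (+4) = -6.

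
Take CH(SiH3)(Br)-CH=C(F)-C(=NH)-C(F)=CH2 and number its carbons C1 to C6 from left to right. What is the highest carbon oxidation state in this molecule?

+2

Assign +1 per bond to O/N/halogen, −1 per bond to H or an electropositive element, and 0 per bond to carbon. Tallying each carbon:
C1: 1C, 1H, 1Br, 1Si → 0 − 1 + 1 − 1 = -1
C2: 3C, 1H → 0 − 1 = -1
C3: 3C, 1F → 0 + 1 = +1
C4: 2C, 2N → 0 + 2 = +2
C5: 3C, 1F → 0 + 1 = +1
C6: 2C, 2H → 0 − 2 = -2
The highest value is +2.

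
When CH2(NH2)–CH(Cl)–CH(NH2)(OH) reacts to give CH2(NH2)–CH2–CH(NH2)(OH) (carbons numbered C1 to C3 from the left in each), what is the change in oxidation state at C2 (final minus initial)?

-2

Before: C2 has 2 bonds to C, 1 bond to H, 1 bond to Cl → oxidation state 0.
After: C2 has 2 bonds to C, 2 bonds to H → oxidation state -2.
Δ = -2 − (0) = -2, so this is a reduction at C2.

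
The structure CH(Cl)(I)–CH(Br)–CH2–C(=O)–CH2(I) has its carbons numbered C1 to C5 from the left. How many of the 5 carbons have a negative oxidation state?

Tallying each carbon's bonds:
C1: 1C, 1H, 1Cl, 1I → 0 − 1 + 1 + 1 = +1
C2: 2C, 1H, 1Br → 0 − 1 + 1 = 0
C3: 2C, 2H → 0 − 2 = -2
C4: 2C, 2O → 0 + 2 = +2
C5: 1C, 2H, 1I → 0 − 2 + 1 = -1
2 carbons (C3, C5) meet the condition.

2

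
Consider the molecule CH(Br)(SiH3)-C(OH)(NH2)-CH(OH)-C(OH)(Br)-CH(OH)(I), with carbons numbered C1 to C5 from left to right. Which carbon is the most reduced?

C1

Each bond to a more electronegative atom (O, N, halogen) counts +1, each bond to a less electronegative atom (H, metal, B, Si) counts −1, and each C–C bond counts 0. Tallying each carbon:
C1: 1C, 1H, 1Br, 1Si → 0 − 1 + 1 − 1 = -1
C2: 2C, 1O, 1N → 0 + 1 + 1 = +2
C3: 2C, 1H, 1O → 0 − 1 + 1 = 0
C4: 2C, 1O, 1Br → 0 + 1 + 1 = +2
C5: 1C, 1H, 1O, 1I → 0 − 1 + 1 + 1 = +1
The most reduced carbon is C1 at -1.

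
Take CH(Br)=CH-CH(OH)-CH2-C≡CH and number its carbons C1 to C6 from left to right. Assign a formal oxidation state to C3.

0

C3 has one bond to C (0), one bond to C (0), one bond to H (-1), one bond to O (+1).
Oxidation state = 0 + 0 − 1 + 1 = 0.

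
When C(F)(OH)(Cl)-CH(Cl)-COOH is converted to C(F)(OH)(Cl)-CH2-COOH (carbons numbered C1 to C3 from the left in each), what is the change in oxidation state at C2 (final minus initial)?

-2

Before: C2 has 2 bonds to C, 1 bond to H, 1 bond to Cl → oxidation state 0.
After: C2 has 2 bonds to C, 2 bonds to H → oxidation state -2.
Δ = -2 − (0) = -2, so this is a reduction at C2.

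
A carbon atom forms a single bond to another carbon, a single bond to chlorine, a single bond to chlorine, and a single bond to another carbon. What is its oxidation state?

The carbon has one bond to C (0), one bond to C (0), one bond to Cl (+1), one bond to Cl (+1).
Oxidation state = 0 + 0 + 1 + 1 = +2.

+2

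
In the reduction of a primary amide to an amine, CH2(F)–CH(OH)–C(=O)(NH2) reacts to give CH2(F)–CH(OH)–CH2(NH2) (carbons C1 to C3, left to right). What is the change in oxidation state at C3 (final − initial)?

-4

Before: C3 has 1 bond to C, 2 bonds to O, 1 bond to N → oxidation state +3.
After: C3 has 1 bond to C, 2 bonds to H, 1 bond to N → oxidation state -1.
Δ = -1 − (+3) = -4, so this is a reduction at C3.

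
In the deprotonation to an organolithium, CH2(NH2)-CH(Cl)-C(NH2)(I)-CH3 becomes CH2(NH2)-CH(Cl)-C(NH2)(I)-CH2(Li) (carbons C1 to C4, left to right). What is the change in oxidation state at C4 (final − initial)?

Before: C4 has 1 bond to C, 3 bonds to H → oxidation state -3.
After: C4 has 1 bond to C, 2 bonds to H, 1 bond to Li → oxidation state -3.
Δ = -3 − (-3) = 0, so no net redox change at C4.

0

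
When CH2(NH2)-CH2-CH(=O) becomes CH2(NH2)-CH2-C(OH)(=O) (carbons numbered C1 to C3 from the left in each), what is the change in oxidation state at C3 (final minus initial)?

Before: C3 has 1 bond to C, 1 bond to H, 2 bonds to O → oxidation state +1.
After: C3 has 1 bond to C, 3 bonds to O → oxidation state +3.
Δ = +3 − (+1) = +2, so this is an oxidation at C3.

+2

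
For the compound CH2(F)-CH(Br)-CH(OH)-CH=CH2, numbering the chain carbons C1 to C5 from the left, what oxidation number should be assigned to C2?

C2 has one bond to C (0), one bond to C (0), one bond to H (-1), one bond to Br (+1).
Oxidation state = 0 + 0 − 1 + 1 = 0.

0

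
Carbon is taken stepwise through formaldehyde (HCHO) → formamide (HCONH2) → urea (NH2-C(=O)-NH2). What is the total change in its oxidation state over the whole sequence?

+4

Carbon oxidation states along the series — formaldehyde: 0, formamide: +2, urea: +4.
Net change = +4 − (0) = +4.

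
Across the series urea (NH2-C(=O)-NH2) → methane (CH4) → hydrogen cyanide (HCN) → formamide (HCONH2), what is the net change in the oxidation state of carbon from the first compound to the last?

-2

Carbon oxidation states along the series — urea: +4, methane: -4, hydrogen cyanide: +2, formamide: +2.
Net change = +2 − (+4) = -2.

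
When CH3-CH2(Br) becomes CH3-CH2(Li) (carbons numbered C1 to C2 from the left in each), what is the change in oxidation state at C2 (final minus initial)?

Before: C2 has 1 bond to C, 2 bonds to H, 1 bond to Br → oxidation state -1.
After: C2 has 1 bond to C, 2 bonds to H, 1 bond to Li → oxidation state -3.
Δ = -3 − (-1) = -2, so this is a reduction at C2.

-2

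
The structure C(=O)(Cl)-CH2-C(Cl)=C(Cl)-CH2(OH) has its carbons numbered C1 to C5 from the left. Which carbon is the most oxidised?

C1

Bonds to more-electronegative neighbours contribute +1 each, bonds to H or metals contribute −1 each, and C–C bonds contribute 0. Tallying each carbon:
C1: 1C, 2O, 1Cl → 0 + 2 + 1 = +3
C2: 2C, 2H → 0 − 2 = -2
C3: 3C, 1Cl → 0 + 1 = +1
C4: 3C, 1Cl → 0 + 1 = +1
C5: 1C, 2H, 1O → 0 − 2 + 1 = -1
The most oxidised carbon is C1 at +3.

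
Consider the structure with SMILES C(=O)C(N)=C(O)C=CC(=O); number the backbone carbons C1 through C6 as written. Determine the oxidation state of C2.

Each bond to a more electronegative atom (O, N, halogen) counts +1, each bond to a less electronegative atom (H, metal, B, Si) counts −1, and each C–C bond counts 0.
C2 has one bond to C (0), a double bond to C (2×0 = 0), one bond to N (+1).
Oxidation state = 0 + 0 + 1 = +1.

+1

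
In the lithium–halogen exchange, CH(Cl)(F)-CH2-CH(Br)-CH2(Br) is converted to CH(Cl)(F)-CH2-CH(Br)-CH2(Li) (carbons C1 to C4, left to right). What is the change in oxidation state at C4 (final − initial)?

-2

Before: C4 has 1 bond to C, 2 bonds to H, 1 bond to Br → oxidation state -1.
After: C4 has 1 bond to C, 2 bonds to H, 1 bond to Li → oxidation state -3.
Δ = -3 − (-1) = -2, so this is a reduction at C4.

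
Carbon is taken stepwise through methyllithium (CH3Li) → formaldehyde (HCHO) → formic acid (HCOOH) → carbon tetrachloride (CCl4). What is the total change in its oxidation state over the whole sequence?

+8

Carbon oxidation states along the series — methyllithium: -4, formaldehyde: 0, formic acid: +2, carbon tetrachloride: +4.
Net change = +4 − (-4) = +8.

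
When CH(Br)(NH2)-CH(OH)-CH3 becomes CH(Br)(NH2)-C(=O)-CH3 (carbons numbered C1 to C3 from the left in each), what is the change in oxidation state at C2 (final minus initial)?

Before: C2 has 2 bonds to C, 1 bond to H, 1 bond to O → oxidation state 0.
After: C2 has 2 bonds to C, 2 bonds to O → oxidation state +2.
Δ = +2 − (0) = +2, so this is an oxidation at C2.

+2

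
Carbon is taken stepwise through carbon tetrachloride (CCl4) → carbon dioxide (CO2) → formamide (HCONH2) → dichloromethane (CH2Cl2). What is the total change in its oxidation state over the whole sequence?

Carbon oxidation states along the series — carbon tetrachloride: +4, carbon dioxide: +4, formamide: +2, dichloromethane: 0.
Net change = 0 − (+4) = -4.

-4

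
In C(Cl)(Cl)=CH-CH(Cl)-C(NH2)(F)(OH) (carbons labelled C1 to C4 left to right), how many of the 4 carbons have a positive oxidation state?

Tallying each carbon's bonds:
C1: 2C, 2Cl → 0 + 2 = +2
C2: 3C, 1H → 0 − 1 = -1
C3: 2C, 1H, 1Cl → 0 − 1 + 1 = 0
C4: 1C, 1O, 1N, 1F → 0 + 1 + 1 + 1 = +3
2 carbons (C1, C4) meet the condition.

2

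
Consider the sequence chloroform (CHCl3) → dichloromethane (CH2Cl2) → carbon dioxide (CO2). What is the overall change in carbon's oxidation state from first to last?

+2

Carbon oxidation states along the series — chloroform: +2, dichloromethane: 0, carbon dioxide: +4.
Net change = +4 − (+2) = +2.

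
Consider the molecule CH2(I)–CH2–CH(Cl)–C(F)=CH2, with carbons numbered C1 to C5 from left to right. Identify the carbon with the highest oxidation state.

C4

Tallying each carbon's bonds:
C1: 1C, 2H, 1I → 0 − 2 + 1 = -1
C2: 2C, 2H → 0 − 2 = -2
C3: 2C, 1H, 1Cl → 0 − 1 + 1 = 0
C4: 3C, 1F → 0 + 1 = +1
C5: 2C, 2H → 0 − 2 = -2
The most oxidised carbon is C4 at +1.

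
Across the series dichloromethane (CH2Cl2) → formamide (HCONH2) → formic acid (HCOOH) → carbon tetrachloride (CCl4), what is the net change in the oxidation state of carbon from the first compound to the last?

+4

Carbon oxidation states along the series — dichloromethane: 0, formamide: +2, formic acid: +2, carbon tetrachloride: +4.
Net change = +4 − (0) = +4.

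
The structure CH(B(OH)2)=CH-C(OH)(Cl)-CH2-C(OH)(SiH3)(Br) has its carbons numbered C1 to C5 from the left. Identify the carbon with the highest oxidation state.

C3

Bonds to more-electronegative neighbours contribute +1 each, bonds to H or metals contribute −1 each, and C–C bonds contribute 0. Tallying each carbon:
C1: 2C, 1H, 1B → 0 − 1 − 1 = -2
C2: 3C, 1H → 0 − 1 = -1
C3: 2C, 1O, 1Cl → 0 + 1 + 1 = +2
C4: 2C, 2H → 0 − 2 = -2
C5: 1C, 1O, 1Br, 1Si → 0 + 1 + 1 − 1 = +1
The most oxidised carbon is C3 at +2.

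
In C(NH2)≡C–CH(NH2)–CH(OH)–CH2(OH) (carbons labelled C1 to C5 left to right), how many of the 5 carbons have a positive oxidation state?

1

Tallying each carbon's bonds:
C1: 3C, 1N → 0 + 1 = +1
C2: 4C → 0 = 0
C3: 2C, 1H, 1N → 0 − 1 + 1 = 0
C4: 2C, 1H, 1O → 0 − 1 + 1 = 0
C5: 1C, 2H, 1O → 0 − 2 + 1 = -1
1 carbon (C1) meets the condition.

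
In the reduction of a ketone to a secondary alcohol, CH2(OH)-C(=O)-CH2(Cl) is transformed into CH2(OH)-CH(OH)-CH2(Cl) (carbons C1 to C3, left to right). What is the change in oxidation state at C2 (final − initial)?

-2

Before: C2 has 2 bonds to C, 2 bonds to O → oxidation state +2.
After: C2 has 2 bonds to C, 1 bond to H, 1 bond to O → oxidation state 0.
Δ = 0 − (+2) = -2, so this is a reduction at C2.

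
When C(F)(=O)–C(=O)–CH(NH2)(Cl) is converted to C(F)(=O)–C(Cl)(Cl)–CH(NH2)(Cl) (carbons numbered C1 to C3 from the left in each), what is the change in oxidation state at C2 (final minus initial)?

0

Before: C2 has 2 bonds to C, 2 bonds to O → oxidation state +2.
After: C2 has 2 bonds to C, 2 bonds to Cl → oxidation state +2.
Δ = +2 − (+2) = 0, so no net redox change at C2.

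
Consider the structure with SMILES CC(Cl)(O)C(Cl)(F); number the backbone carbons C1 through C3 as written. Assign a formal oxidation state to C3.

Assign +1 per bond to O/N/halogen, −1 per bond to H or an electropositive element, and 0 per bond to carbon.
C3 has one bond to C (0), one bond to Cl (+1), one bond to H (-1), one bond to F (+1).
Oxidation state = 0 + 1 − 1 + 1 = +1.

+1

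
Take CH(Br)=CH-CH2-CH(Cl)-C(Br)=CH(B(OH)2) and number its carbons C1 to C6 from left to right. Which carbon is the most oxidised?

Assign +1 per bond to O/N/halogen, −1 per bond to H or an electropositive element, and 0 per bond to carbon. Tallying each carbon:
C1: 2C, 1H, 1Br → 0 − 1 + 1 = 0
C2: 3C, 1H → 0 − 1 = -1
C3: 2C, 2H → 0 − 2 = -2
C4: 2C, 1H, 1Cl → 0 − 1 + 1 = 0
C5: 3C, 1Br → 0 + 1 = +1
C6: 2C, 1H, 1B → 0 − 1 − 1 = -2
The most oxidised carbon is C5 at +1.

C5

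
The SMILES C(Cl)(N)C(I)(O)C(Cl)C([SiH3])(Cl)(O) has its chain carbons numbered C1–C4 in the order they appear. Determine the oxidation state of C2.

+2

Assign +1 per bond to O/N/halogen, −1 per bond to H or an electropositive element, and 0 per bond to carbon.
C2 has one bond to C (0), one bond to C (0), one bond to I (+1), one bond to O (+1).
Oxidation state = 0 + 0 + 1 + 1 = +2.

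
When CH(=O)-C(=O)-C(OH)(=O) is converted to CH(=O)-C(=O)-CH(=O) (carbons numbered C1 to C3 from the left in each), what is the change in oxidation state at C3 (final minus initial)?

-2

Before: C3 has 1 bond to C, 3 bonds to O → oxidation state +3.
After: C3 has 1 bond to C, 1 bond to H, 2 bonds to O → oxidation state +1.
Δ = +1 − (+3) = -2, so this is a reduction at C3.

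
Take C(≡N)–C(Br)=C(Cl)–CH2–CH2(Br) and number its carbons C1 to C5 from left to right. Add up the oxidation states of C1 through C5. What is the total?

+2

Each bond to a more electronegative atom (O, N, halogen) counts +1, each bond to a less electronegative atom (H, metal, B, Si) counts −1, and each C–C bond counts 0. Tallying each carbon:
C1: 1C, 3N → 0 + 3 = +3
C2: 3C, 1Br → 0 + 1 = +1
C3: 3C, 1Cl → 0 + 1 = +1
C4: 2C, 2H → 0 − 2 = -2
C5: 1C, 2H, 1Br → 0 − 2 + 1 = -1
Sum = +3 + 1 + 1 − 2 − 1 = +2.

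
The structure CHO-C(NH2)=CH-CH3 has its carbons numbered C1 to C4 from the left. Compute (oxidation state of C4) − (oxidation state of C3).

C4: 1C, 3H → 0 − 3 = -3
C3: 3C, 1H → 0 − 1 = -1
Difference: -3 − (-1) = -2.

-2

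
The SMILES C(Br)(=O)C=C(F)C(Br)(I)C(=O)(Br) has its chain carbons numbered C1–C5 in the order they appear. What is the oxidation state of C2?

-1

Bonds to more-electronegative neighbours contribute +1 each, bonds to H or metals contribute −1 each, and C–C bonds contribute 0.
C2 has one bond to C (0), a double bond to C (2×0 = 0), one bond to H (-1).
Oxidation state = 0 + 0 − 1 = -1.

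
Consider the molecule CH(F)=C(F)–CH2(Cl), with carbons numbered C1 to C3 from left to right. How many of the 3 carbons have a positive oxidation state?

Assign +1 per bond to O/N/halogen, −1 per bond to H or an electropositive element, and 0 per bond to carbon. Tallying each carbon:
C1: 2C, 1H, 1F → 0 − 1 + 1 = 0
C2: 3C, 1F → 0 + 1 = +1
C3: 1C, 2H, 1Cl → 0 − 2 + 1 = -1
1 carbon (C2) meets the condition.

1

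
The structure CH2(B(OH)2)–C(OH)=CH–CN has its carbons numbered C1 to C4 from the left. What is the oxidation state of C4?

Count +1 for every bond to an atom more electronegative than carbon and −1 for every bond to one less electronegative; C–C bonds are 0.
C4 has one bond to C (0), a triple bond to N (3×+1 = +3).
Oxidation state = 0 + 3 = +3.

+3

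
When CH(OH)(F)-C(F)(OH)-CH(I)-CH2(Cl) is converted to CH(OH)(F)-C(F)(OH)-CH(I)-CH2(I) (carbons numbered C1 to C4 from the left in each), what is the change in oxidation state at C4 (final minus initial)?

Before: C4 has 1 bond to C, 2 bonds to H, 1 bond to Cl → oxidation state -1.
After: C4 has 1 bond to C, 2 bonds to H, 1 bond to I → oxidation state -1.
Δ = -1 − (-1) = 0, so no net redox change at C4.

0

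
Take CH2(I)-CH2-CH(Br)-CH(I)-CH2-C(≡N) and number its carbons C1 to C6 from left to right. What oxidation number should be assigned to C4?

C4 has one bond to C (0), one bond to C (0), one bond to I (+1), one bond to H (-1).
Oxidation state = 0 + 0 + 1 − 1 = 0.

0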